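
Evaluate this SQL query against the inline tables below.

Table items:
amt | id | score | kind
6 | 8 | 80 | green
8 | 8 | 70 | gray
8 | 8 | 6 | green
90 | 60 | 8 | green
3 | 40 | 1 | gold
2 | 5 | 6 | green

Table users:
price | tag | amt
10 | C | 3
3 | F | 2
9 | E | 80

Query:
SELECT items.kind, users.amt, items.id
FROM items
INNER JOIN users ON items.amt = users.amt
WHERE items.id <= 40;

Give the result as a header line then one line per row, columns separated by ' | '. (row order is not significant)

== RESULT ==
items.kind | users.amt | items.id
gold | 3 | 40
green | 2 | 5

Derivation:
After JOIN users (2 rows):
items.amt | items.id | items.score | items.kind | users.price | users.tag | users.amt
3 | 40 | 1 | gold | 10 | C | 3
2 | 5 | 6 | green | 3 | F | 2
After WHERE (2 rows):
items.amt | items.id | items.score | items.kind | users.price | users.tag | users.amt
3 | 40 | 1 | gold | 10 | C | 3
2 | 5 | 6 | green | 3 | F | 2
After SELECT (2 rows):
items.kind | users.amt | items.id
gold | 3 | 40
green | 2 | 5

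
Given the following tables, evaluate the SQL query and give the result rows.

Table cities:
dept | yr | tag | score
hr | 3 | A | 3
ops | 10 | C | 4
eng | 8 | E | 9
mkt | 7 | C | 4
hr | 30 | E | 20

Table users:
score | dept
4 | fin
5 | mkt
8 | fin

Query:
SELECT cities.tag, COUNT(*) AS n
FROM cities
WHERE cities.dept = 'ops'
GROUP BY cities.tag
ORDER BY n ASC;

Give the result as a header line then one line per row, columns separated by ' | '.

After WHERE (1 rows):
cities.dept | cities.yr | cities.tag | cities.score
ops | 10 | C | 4
After GROUP BY (1 rows):
cities.tag | n
C | 1
After ORDER BY (1 rows):
cities.tag | n
C | 1

== RESULT ==
cities.tag | n
C | 1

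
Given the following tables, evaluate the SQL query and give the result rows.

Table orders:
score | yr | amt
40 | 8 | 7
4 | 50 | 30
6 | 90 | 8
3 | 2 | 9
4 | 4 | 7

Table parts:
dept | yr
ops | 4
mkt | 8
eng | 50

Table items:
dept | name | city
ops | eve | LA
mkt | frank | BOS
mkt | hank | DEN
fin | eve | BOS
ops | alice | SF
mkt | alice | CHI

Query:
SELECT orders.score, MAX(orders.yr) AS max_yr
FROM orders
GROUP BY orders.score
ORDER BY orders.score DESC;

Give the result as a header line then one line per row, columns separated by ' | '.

== RESULT ==
orders.score | max_yr
40 | 8
6 | 90
4 | 50
3 | 2

Derivation:
After GROUP BY (4 rows):
orders.score | max_yr
40 | 8
4 | 50
6 | 90
3 | 2
After ORDER BY (4 rows):
orders.score | max_yr
40 | 8
6 | 90
4 | 50
3 | 2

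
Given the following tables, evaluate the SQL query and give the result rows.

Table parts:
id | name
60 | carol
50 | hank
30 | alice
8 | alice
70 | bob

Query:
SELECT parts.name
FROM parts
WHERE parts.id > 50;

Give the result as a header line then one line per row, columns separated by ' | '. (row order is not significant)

== RESULT ==
parts.name
carol
bob

Derivation:
After WHERE (2 rows):
parts.id | parts.name
60 | carol
70 | bob
After SELECT (2 rows):
parts.name
carol
bob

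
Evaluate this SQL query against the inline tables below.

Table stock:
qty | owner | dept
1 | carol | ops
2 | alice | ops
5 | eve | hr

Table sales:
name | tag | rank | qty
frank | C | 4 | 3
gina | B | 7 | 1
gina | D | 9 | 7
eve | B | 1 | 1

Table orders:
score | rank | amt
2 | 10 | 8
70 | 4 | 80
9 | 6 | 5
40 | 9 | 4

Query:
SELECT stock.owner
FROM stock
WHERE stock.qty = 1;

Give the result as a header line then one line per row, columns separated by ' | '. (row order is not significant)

After WHERE (1 rows):
stock.qty | stock.owner | stock.dept
1 | carol | ops
After SELECT (1 rows):
stock.owner
carol

== RESULT ==
stock.owner
carol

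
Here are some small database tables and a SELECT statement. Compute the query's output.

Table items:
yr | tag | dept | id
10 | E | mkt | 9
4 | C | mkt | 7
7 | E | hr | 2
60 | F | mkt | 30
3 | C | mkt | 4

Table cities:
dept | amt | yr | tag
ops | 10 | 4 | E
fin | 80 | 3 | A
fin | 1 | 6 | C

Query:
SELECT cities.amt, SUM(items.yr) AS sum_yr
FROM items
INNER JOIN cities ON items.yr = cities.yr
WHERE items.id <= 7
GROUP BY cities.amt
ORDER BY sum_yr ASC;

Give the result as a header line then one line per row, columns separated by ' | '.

== RESULT ==
cities.amt | sum_yr
80 | 3
10 | 4

Derivation:
After JOIN cities (2 rows):
items.yr | items.tag | items.dept | items.id | cities.dept | cities.amt | cities.yr | cities.tag
4 | C | mkt | 7 | ops | 10 | 4 | E
3 | C | mkt | 4 | fin | 80 | 3 | A
After WHERE (2 rows):
items.yr | items.tag | items.dept | items.id | cities.dept | cities.amt | cities.yr | cities.tag
4 | C | mkt | 7 | ops | 10 | 4 | E
3 | C | mkt | 4 | fin | 80 | 3 | A
After GROUP BY (2 rows):
cities.amt | sum_yr
10 | 4
80 | 3
After ORDER BY (2 rows):
cities.amt | sum_yr
80 | 3
10 | 4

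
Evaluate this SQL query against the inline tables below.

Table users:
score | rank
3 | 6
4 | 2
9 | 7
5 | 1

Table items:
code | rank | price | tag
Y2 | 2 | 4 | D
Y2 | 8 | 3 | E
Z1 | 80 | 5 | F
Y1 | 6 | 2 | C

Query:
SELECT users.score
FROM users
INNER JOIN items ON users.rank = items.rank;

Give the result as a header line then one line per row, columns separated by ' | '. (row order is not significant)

After JOIN items (2 rows):
users.score | users.rank | items.code | items.rank | items.price | items.tag
3 | 6 | Y1 | 6 | 2 | C
4 | 2 | Y2 | 2 | 4 | D
After SELECT (2 rows):
users.score
3
4

== RESULT ==
users.score
3
4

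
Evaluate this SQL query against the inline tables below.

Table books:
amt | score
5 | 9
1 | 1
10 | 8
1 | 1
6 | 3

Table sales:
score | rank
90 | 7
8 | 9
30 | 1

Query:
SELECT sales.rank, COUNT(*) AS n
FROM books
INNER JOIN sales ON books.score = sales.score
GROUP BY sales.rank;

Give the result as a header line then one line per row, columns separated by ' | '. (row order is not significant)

== RESULT ==
sales.rank | n
9 | 1

Derivation:
After JOIN sales (1 rows):
books.amt | books.score | sales.score | sales.rank
10 | 8 | 8 | 9
After GROUP BY (1 rows):
sales.rank | n
9 | 1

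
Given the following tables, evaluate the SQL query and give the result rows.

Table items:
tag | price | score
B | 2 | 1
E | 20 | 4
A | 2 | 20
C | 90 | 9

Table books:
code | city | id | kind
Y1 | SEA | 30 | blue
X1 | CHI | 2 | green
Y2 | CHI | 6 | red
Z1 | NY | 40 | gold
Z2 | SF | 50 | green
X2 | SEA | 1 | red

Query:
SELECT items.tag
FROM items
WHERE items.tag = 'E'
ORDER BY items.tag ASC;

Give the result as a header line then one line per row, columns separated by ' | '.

After WHERE (1 rows):
items.tag | items.price | items.score
E | 20 | 4
After SELECT (1 rows):
items.tag
E
After ORDER BY (1 rows):
items.tag
E

== RESULT ==
items.tag
E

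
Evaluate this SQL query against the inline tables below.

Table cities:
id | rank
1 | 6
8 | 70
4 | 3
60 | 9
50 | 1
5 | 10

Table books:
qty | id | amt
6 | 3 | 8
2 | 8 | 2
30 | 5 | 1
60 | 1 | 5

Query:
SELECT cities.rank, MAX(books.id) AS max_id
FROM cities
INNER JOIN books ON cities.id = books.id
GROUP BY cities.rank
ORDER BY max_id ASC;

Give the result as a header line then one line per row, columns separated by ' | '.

== RESULT ==
cities.rank | max_id
6 | 1
10 | 5
70 | 8

Derivation:
After JOIN books (3 rows):
cities.id | cities.rank | books.qty | books.id | books.amt
1 | 6 | 60 | 1 | 5
8 | 70 | 2 | 8 | 2
5 | 10 | 30 | 5 | 1
After GROUP BY (3 rows):
cities.rank | max_id
6 | 1
70 | 8
10 | 5
After ORDER BY (3 rows):
cities.rank | max_id
6 | 1
10 | 5
70 | 8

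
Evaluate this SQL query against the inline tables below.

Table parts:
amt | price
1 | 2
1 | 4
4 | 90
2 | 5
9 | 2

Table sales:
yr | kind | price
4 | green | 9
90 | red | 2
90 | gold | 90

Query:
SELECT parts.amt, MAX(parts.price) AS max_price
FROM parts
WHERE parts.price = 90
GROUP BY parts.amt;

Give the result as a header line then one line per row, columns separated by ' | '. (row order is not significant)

== RESULT ==
parts.amt | max_price
4 | 90

Derivation:
After WHERE (1 rows):
parts.amt | parts.price
4 | 90
After GROUP BY (1 rows):
parts.amt | max_price
4 | 90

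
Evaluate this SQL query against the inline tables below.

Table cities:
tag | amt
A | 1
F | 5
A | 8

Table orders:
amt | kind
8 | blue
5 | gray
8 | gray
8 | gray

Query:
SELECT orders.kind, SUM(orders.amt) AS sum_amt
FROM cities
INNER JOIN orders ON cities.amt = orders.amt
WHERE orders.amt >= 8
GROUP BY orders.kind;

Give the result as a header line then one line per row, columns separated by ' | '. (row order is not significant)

After JOIN orders (4 rows):
cities.tag | cities.amt | orders.amt | orders.kind
F | 5 | 5 | gray
A | 8 | 8 | blue
A | 8 | 8 | gray
A | 8 | 8 | gray
After WHERE (3 rows):
cities.tag | cities.amt | orders.amt | orders.kind
A | 8 | 8 | blue
A | 8 | 8 | gray
A | 8 | 8 | gray
After GROUP BY (2 rows):
orders.kind | sum_amt
blue | 8
gray | 16

== RESULT ==
orders.kind | sum_amt
blue | 8
gray | 16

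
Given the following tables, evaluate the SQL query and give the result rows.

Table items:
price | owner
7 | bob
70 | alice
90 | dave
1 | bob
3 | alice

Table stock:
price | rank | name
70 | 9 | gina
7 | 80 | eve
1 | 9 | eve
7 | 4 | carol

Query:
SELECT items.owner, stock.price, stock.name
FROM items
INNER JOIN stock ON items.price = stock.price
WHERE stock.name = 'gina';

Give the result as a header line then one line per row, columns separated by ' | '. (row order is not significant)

== RESULT ==
items.owner | stock.price | stock.name
alice | 70 | gina

Derivation:
After JOIN stock (4 rows):
items.price | items.owner | stock.price | stock.rank | stock.name
7 | bob | 7 | 80 | eve
7 | bob | 7 | 4 | carol
70 | alice | 70 | 9 | gina
1 | bob | 1 | 9 | eve
After WHERE (1 rows):
items.price | items.owner | stock.price | stock.rank | stock.name
70 | alice | 70 | 9 | gina
After SELECT (1 rows):
items.owner | stock.price | stock.name
alice | 70 | gina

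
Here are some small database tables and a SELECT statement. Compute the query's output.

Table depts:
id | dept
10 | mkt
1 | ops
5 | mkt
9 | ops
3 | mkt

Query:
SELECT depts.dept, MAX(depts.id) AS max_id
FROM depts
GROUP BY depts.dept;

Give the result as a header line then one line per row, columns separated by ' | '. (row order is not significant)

== RESULT ==
depts.dept | max_id
mkt | 10
ops | 9

Derivation:
After GROUP BY (2 rows):
depts.dept | max_id
mkt | 10
ops | 9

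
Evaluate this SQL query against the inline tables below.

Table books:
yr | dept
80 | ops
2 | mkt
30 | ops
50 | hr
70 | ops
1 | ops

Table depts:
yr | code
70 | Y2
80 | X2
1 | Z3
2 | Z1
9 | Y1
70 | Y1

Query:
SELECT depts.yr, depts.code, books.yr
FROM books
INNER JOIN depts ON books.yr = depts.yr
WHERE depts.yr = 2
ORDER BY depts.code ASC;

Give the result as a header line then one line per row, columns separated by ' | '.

After JOIN depts (5 rows):
books.yr | books.dept | depts.yr | depts.code
80 | ops | 80 | X2
2 | mkt | 2 | Z1
70 | ops | 70 | Y2
70 | ops | 70 | Y1
1 | ops | 1 | Z3
After WHERE (1 rows):
books.yr | books.dept | depts.yr | depts.code
2 | mkt | 2 | Z1
After SELECT (1 rows):
depts.yr | depts.code | books.yr
2 | Z1 | 2
After ORDER BY (1 rows):
depts.yr | depts.code | books.yr
2 | Z1 | 2

== RESULT ==
depts.yr | depts.code | books.yr
2 | Z1 | 2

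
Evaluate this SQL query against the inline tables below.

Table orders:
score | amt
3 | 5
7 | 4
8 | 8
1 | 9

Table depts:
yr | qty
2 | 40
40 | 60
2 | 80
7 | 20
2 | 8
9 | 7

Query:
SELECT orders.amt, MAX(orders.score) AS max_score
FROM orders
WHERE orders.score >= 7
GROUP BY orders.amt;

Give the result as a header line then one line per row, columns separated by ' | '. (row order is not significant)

== RESULT ==
orders.amt | max_score
4 | 7
8 | 8

Derivation:
After WHERE (2 rows):
orders.score | orders.amt
7 | 4
8 | 8
After GROUP BY (2 rows):
orders.amt | max_score
4 | 7
8 | 8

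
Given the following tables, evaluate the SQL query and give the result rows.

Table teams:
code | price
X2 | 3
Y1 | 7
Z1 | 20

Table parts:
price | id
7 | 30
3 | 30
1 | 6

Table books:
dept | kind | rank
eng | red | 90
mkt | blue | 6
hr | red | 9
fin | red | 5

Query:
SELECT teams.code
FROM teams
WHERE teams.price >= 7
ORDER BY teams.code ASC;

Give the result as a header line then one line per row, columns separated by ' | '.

== RESULT ==
teams.code
Y1
Z1

Derivation:
After WHERE (2 rows):
teams.code | teams.price
Y1 | 7
Z1 | 20
After SELECT (2 rows):
teams.code
Y1
Z1
After ORDER BY (2 rows):
teams.code
Y1
Z1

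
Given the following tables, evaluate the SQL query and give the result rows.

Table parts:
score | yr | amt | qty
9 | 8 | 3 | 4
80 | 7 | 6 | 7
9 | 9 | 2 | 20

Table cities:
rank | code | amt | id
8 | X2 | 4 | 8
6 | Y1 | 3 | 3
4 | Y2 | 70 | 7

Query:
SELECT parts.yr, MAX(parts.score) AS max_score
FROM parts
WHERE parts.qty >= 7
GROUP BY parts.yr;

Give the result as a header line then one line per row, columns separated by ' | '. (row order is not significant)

== RESULT ==
parts.yr | max_score
7 | 80
9 | 9

Derivation:
After WHERE (2 rows):
parts.score | parts.yr | parts.amt | parts.qty
80 | 7 | 6 | 7
9 | 9 | 2 | 20
After GROUP BY (2 rows):
parts.yr | max_score
7 | 80
9 | 9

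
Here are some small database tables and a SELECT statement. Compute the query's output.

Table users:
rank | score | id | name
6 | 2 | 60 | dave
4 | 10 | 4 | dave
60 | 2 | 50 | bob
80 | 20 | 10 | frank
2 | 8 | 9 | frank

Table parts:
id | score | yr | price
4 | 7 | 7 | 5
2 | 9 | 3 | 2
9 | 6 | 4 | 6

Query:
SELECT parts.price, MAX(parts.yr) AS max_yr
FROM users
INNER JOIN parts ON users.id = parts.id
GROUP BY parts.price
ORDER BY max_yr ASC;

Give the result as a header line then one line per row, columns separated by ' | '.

After JOIN parts (2 rows):
users.rank | users.score | users.id | users.name | parts.id | parts.score | parts.yr | parts.price
4 | 10 | 4 | dave | 4 | 7 | 7 | 5
2 | 8 | 9 | frank | 9 | 6 | 4 | 6
After GROUP BY (2 rows):
parts.price | max_yr
5 | 7
6 | 4
After ORDER BY (2 rows):
parts.price | max_yr
6 | 4
5 | 7

== RESULT ==
parts.price | max_yr
6 | 4
5 | 7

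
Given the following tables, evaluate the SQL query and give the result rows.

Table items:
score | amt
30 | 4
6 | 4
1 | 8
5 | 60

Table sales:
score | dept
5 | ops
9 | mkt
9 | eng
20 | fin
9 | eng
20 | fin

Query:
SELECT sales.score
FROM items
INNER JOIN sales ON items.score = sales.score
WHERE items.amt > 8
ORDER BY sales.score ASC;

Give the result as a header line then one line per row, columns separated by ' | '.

After JOIN sales (1 rows):
items.score | items.amt | sales.score | sales.dept
5 | 60 | 5 | ops
After WHERE (1 rows):
items.score | items.amt | sales.score | sales.dept
5 | 60 | 5 | ops
After SELECT (1 rows):
sales.score
5
After ORDER BY (1 rows):
sales.score
5

== RESULT ==
sales.score
5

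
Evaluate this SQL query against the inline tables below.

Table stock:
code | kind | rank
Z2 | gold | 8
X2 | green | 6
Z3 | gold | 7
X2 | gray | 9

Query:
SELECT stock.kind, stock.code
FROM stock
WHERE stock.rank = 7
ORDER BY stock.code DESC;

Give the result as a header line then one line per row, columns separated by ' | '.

After WHERE (1 rows):
stock.code | stock.kind | stock.rank
Z3 | gold | 7
After SELECT (1 rows):
stock.kind | stock.code
gold | Z3
After ORDER BY (1 rows):
stock.kind | stock.code
gold | Z3

== RESULT ==
stock.kind | stock.code
gold | Z3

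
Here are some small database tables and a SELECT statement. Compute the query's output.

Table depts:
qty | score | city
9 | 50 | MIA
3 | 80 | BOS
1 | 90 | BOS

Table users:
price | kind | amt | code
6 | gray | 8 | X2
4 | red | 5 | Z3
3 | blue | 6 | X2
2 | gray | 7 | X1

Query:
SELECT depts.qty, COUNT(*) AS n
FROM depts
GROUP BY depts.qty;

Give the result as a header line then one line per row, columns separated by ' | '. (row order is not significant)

After GROUP BY (3 rows):
depts.qty | n
9 | 1
3 | 1
1 | 1

== RESULT ==
depts.qty | n
9 | 1
3 | 1
1 | 1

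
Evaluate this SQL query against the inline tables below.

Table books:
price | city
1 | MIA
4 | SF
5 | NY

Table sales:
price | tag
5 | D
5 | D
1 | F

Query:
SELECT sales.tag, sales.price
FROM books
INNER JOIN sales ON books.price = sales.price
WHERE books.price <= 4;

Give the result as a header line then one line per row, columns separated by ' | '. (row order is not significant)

After JOIN sales (3 rows):
books.price | books.city | sales.price | sales.tag
1 | MIA | 1 | F
5 | NY | 5 | D
5 | NY | 5 | D
After WHERE (1 rows):
books.price | books.city | sales.price | sales.tag
1 | MIA | 1 | F
After SELECT (1 rows):
sales.tag | sales.price
F | 1

== RESULT ==
sales.tag | sales.price
F | 1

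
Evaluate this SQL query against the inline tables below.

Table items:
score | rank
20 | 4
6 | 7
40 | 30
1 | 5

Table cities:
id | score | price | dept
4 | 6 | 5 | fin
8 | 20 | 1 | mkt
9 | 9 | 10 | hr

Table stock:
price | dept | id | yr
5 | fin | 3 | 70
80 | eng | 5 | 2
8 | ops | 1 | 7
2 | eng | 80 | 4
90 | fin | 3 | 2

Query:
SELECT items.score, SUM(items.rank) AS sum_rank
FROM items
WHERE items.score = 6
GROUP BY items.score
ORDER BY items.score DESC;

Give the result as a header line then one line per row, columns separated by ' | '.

== RESULT ==
items.score | sum_rank
6 | 7

Derivation:
After WHERE (1 rows):
items.score | items.rank
6 | 7
After GROUP BY (1 rows):
items.score | sum_rank
6 | 7
After ORDER BY (1 rows):
items.score | sum_rank
6 | 7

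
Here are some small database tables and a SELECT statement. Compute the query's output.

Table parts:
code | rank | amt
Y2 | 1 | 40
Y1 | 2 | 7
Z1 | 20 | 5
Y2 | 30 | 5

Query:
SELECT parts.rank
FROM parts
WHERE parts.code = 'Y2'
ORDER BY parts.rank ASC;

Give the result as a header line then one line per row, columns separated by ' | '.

== RESULT ==
parts.rank
1
30

Derivation:
After WHERE (2 rows):
parts.code | parts.rank | parts.amt
Y2 | 1 | 40
Y2 | 30 | 5
After SELECT (2 rows):
parts.rank
1
30
After ORDER BY (2 rows):
parts.rank
1
30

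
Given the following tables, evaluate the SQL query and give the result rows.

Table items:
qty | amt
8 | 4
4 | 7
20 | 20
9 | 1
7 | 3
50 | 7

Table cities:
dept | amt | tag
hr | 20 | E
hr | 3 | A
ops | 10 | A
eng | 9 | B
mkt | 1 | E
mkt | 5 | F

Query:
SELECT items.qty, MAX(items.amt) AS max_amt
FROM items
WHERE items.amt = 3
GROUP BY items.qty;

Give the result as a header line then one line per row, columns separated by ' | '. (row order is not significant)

== RESULT ==
items.qty | max_amt
7 | 3

Derivation:
After WHERE (1 rows):
items.qty | items.amt
7 | 3
After GROUP BY (1 rows):
items.qty | max_amt
7 | 3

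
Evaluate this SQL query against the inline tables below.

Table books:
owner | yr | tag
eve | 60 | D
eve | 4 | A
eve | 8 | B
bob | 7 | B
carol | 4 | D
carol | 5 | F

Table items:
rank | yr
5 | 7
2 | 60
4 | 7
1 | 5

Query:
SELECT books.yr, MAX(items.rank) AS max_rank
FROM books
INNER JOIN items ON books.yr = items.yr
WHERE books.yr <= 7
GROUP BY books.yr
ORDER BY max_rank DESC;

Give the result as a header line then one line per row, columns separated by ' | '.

== RESULT ==
books.yr | max_rank
7 | 5
5 | 1

Derivation:
After JOIN items (4 rows):
books.owner | books.yr | books.tag | items.rank | items.yr
eve | 60 | D | 2 | 60
bob | 7 | B | 5 | 7
bob | 7 | B | 4 | 7
carol | 5 | F | 1 | 5
After WHERE (3 rows):
books.owner | books.yr | books.tag | items.rank | items.yr
bob | 7 | B | 5 | 7
bob | 7 | B | 4 | 7
carol | 5 | F | 1 | 5
After GROUP BY (2 rows):
books.yr | max_rank
7 | 5
5 | 1
After ORDER BY (2 rows):
books.yr | max_rank
7 | 5
5 | 1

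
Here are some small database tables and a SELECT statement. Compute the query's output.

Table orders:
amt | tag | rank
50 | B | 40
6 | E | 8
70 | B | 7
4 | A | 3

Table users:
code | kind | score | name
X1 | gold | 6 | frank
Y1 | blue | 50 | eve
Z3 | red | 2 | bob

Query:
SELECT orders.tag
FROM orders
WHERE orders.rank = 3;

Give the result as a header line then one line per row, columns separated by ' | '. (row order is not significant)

== RESULT ==
orders.tag
A

Derivation:
After WHERE (1 rows):
orders.amt | orders.tag | orders.rank
4 | A | 3
After SELECT (1 rows):
orders.tag
A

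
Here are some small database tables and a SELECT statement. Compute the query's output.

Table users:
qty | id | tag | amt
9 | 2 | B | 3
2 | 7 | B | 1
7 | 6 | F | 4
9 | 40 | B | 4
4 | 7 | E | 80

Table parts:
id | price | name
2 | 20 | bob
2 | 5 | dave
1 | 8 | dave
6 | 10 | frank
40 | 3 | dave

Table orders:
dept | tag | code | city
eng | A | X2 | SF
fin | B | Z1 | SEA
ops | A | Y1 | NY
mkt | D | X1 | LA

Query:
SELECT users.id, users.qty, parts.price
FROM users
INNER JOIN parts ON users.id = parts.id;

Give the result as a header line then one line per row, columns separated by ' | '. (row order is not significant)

After JOIN parts (4 rows):
users.qty | users.id | users.tag | users.amt | parts.id | parts.price | parts.name
9 | 2 | B | 3 | 2 | 20 | bob
9 | 2 | B | 3 | 2 | 5 | dave
7 | 6 | F | 4 | 6 | 10 | frank
9 | 40 | B | 4 | 40 | 3 | dave
After SELECT (4 rows):
users.id | users.qty | parts.price
2 | 9 | 20
2 | 9 | 5
6 | 7 | 10
40 | 9 | 3

== RESULT ==
users.id | users.qty | parts.price
2 | 9 | 20
2 | 9 | 5
6 | 7 | 10
40 | 9 | 3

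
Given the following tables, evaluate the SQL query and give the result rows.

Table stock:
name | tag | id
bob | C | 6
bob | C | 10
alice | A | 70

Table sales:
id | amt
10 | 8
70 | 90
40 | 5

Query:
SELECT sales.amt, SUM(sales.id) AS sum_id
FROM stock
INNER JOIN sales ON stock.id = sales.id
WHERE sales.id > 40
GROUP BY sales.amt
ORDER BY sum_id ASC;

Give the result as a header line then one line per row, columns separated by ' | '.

After JOIN sales (2 rows):
stock.name | stock.tag | stock.id | sales.id | sales.amt
bob | C | 10 | 10 | 8
alice | A | 70 | 70 | 90
After WHERE (1 rows):
stock.name | stock.tag | stock.id | sales.id | sales.amt
alice | A | 70 | 70 | 90
After GROUP BY (1 rows):
sales.amt | sum_id
90 | 70
After ORDER BY (1 rows):
sales.amt | sum_id
90 | 70

== RESULT ==
sales.amt | sum_id
90 | 70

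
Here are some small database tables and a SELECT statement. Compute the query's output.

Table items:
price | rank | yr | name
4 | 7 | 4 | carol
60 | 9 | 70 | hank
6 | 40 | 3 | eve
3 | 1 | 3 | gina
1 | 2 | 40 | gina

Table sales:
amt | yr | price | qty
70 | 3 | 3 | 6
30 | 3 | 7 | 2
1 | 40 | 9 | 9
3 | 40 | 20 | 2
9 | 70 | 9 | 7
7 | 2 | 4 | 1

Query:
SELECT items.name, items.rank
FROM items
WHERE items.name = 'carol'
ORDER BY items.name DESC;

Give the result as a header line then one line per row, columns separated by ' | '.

== RESULT ==
items.name | items.rank
carol | 7

Derivation:
After WHERE (1 rows):
items.price | items.rank | items.yr | items.name
4 | 7 | 4 | carol
After SELECT (1 rows):
items.name | items.rank
carol | 7
After ORDER BY (1 rows):
items.name | items.rank
carol | 7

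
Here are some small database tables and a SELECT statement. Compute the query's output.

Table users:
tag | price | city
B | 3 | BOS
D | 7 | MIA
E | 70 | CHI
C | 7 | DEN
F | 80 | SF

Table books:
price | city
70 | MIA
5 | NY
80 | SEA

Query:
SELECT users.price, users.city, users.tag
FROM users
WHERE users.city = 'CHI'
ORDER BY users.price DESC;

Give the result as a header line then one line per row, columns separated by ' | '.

After WHERE (1 rows):
users.tag | users.price | users.city
E | 70 | CHI
After SELECT (1 rows):
users.price | users.city | users.tag
70 | CHI | E
After ORDER BY (1 rows):
users.price | users.city | users.tag
70 | CHI | E

== RESULT ==
users.price | users.city | users.tag
70 | CHI | E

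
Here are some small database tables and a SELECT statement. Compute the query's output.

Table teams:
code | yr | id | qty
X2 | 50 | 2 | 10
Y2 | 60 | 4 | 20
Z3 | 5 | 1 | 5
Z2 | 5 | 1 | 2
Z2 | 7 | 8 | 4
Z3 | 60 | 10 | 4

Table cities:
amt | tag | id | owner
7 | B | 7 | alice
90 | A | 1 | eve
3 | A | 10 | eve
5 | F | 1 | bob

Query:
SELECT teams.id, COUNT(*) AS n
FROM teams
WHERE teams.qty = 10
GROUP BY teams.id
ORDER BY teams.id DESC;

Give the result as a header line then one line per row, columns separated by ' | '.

== RESULT ==
teams.id | n
2 | 1

Derivation:
After WHERE (1 rows):
teams.code | teams.yr | teams.id | teams.qty
X2 | 50 | 2 | 10
After GROUP BY (1 rows):
teams.id | n
2 | 1
After ORDER BY (1 rows):
teams.id | n
2 | 1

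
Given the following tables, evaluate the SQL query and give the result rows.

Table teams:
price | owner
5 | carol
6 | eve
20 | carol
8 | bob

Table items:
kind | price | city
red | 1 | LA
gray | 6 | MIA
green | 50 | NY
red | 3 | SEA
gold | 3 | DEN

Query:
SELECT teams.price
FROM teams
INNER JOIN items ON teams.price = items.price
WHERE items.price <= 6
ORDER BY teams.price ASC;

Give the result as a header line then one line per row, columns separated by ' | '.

== RESULT ==
teams.price
6

Derivation:
After JOIN items (1 rows):
teams.price | teams.owner | items.kind | items.price | items.city
6 | eve | gray | 6 | MIA
After WHERE (1 rows):
teams.price | teams.owner | items.kind | items.price | items.city
6 | eve | gray | 6 | MIA
After SELECT (1 rows):
teams.price
6
After ORDER BY (1 rows):
teams.price
6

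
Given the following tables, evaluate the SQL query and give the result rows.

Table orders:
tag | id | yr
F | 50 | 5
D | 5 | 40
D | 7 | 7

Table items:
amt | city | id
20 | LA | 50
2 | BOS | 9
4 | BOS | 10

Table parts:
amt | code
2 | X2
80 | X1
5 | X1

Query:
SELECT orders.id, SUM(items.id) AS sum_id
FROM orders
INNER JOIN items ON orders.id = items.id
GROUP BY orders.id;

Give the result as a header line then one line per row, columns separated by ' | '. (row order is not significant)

After JOIN items (1 rows):
orders.tag | orders.id | orders.yr | items.amt | items.city | items.id
F | 50 | 5 | 20 | LA | 50
After GROUP BY (1 rows):
orders.id | sum_id
50 | 50

== RESULT ==
orders.id | sum_id
50 | 50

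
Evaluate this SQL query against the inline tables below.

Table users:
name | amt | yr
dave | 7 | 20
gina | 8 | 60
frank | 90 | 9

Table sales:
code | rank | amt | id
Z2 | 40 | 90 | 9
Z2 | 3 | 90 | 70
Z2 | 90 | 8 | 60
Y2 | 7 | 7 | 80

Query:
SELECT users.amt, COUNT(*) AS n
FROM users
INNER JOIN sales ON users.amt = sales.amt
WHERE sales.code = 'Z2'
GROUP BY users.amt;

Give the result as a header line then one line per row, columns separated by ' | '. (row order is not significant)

== RESULT ==
users.amt | n
8 | 1
90 | 2

Derivation:
After JOIN sales (4 rows):
users.name | users.amt | users.yr | sales.code | sales.rank | sales.amt | sales.id
dave | 7 | 20 | Y2 | 7 | 7 | 80
gina | 8 | 60 | Z2 | 90 | 8 | 60
frank | 90 | 9 | Z2 | 40 | 90 | 9
frank | 90 | 9 | Z2 | 3 | 90 | 70
After WHERE (3 rows):
users.name | users.amt | users.yr | sales.code | sales.rank | sales.amt | sales.id
gina | 8 | 60 | Z2 | 90 | 8 | 60
frank | 90 | 9 | Z2 | 40 | 90 | 9
frank | 90 | 9 | Z2 | 3 | 90 | 70
After GROUP BY (2 rows):
users.amt | n
8 | 1
90 | 2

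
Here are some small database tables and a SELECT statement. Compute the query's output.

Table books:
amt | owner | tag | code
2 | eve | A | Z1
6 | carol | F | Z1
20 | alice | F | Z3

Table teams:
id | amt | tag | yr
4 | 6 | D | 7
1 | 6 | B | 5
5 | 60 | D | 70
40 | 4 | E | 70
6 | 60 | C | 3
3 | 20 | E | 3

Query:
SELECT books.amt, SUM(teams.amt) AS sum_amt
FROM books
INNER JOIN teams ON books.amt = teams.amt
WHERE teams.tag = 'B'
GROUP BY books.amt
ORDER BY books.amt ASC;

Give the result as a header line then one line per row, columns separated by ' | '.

== RESULT ==
books.amt | sum_amt
6 | 6

Derivation:
After JOIN teams (3 rows):
books.amt | books.owner | books.tag | books.code | teams.id | teams.amt | teams.tag | teams.yr
6 | carol | F | Z1 | 4 | 6 | D | 7
6 | carol | F | Z1 | 1 | 6 | B | 5
20 | alice | F | Z3 | 3 | 20 | E | 3
After WHERE (1 rows):
books.amt | books.owner | books.tag | books.code | teams.id | teams.amt | teams.tag | teams.yr
6 | carol | F | Z1 | 1 | 6 | B | 5
After GROUP BY (1 rows):
books.amt | sum_amt
6 | 6
After ORDER BY (1 rows):
books.amt | sum_amt
6 | 6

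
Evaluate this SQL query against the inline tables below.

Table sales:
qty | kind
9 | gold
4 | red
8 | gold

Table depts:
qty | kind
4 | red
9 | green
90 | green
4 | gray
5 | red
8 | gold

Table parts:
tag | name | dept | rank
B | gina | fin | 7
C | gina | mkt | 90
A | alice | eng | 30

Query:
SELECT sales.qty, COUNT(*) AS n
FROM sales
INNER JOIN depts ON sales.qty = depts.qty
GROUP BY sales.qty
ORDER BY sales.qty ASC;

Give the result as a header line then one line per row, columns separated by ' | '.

After JOIN depts (4 rows):
sales.qty | sales.kind | depts.qty | depts.kind
9 | gold | 9 | green
4 | red | 4 | red
4 | red | 4 | gray
8 | gold | 8 | gold
After GROUP BY (3 rows):
sales.qty | n
9 | 1
4 | 2
8 | 1
After ORDER BY (3 rows):
sales.qty | n
4 | 2
8 | 1
9 | 1

== RESULT ==
sales.qty | n
4 | 2
8 | 1
9 | 1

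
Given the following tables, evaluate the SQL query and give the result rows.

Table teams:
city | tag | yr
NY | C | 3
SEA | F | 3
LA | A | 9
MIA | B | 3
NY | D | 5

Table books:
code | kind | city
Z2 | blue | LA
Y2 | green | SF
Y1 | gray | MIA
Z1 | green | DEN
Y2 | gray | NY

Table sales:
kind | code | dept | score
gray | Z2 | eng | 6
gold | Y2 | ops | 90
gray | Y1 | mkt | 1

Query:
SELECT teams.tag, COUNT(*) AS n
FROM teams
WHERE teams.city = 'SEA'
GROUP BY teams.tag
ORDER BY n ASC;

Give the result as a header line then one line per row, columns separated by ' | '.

After WHERE (1 rows):
teams.city | teams.tag | teams.yr
SEA | F | 3
After GROUP BY (1 rows):
teams.tag | n
F | 1
After ORDER BY (1 rows):
teams.tag | n
F | 1

== RESULT ==
teams.tag | n
F | 1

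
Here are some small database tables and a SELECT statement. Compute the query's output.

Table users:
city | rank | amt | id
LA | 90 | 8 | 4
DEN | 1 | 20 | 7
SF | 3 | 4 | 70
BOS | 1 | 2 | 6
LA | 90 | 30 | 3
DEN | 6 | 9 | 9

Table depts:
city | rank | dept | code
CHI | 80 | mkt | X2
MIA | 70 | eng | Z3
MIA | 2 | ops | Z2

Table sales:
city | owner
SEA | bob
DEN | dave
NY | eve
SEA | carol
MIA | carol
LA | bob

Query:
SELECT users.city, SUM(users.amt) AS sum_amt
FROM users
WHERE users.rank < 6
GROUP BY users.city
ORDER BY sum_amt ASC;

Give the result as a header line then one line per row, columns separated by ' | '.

== RESULT ==
users.city | sum_amt
BOS | 2
SF | 4
DEN | 20

Derivation:
After WHERE (3 rows):
users.city | users.rank | users.amt | users.id
DEN | 1 | 20 | 7
SF | 3 | 4 | 70
BOS | 1 | 2 | 6
After GROUP BY (3 rows):
users.city | sum_amt
DEN | 20
SF | 4
BOS | 2
After ORDER BY (3 rows):
users.city | sum_amt
BOS | 2
SF | 4
DEN | 20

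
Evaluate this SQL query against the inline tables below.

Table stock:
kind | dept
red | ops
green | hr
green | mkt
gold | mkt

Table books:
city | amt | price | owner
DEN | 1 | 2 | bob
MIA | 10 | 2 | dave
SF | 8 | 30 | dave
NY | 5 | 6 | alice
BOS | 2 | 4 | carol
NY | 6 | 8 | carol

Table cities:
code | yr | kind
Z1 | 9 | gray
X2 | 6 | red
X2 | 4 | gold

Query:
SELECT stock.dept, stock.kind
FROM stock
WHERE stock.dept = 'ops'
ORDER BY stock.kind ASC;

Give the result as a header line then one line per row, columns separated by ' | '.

After WHERE (1 rows):
stock.kind | stock.dept
red | ops
After SELECT (1 rows):
stock.dept | stock.kind
ops | red
After ORDER BY (1 rows):
stock.dept | stock.kind
ops | red

== RESULT ==
stock.dept | stock.kind
ops | red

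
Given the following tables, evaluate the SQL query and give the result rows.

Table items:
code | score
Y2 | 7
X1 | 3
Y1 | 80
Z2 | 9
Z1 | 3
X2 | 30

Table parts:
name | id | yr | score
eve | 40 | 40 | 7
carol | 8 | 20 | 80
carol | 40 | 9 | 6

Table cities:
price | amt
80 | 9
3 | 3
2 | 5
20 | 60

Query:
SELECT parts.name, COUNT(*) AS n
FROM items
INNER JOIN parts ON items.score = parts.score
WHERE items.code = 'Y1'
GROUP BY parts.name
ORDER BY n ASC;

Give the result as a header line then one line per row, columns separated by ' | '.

== RESULT ==
parts.name | n
carol | 1

Derivation:
After JOIN parts (2 rows):
items.code | items.score | parts.name | parts.id | parts.yr | parts.score
Y2 | 7 | eve | 40 | 40 | 7
Y1 | 80 | carol | 8 | 20 | 80
After WHERE (1 rows):
items.code | items.score | parts.name | parts.id | parts.yr | parts.score
Y1 | 80 | carol | 8 | 20 | 80
After GROUP BY (1 rows):
parts.name | n
carol | 1
After ORDER BY (1 rows):
parts.name | n
carol | 1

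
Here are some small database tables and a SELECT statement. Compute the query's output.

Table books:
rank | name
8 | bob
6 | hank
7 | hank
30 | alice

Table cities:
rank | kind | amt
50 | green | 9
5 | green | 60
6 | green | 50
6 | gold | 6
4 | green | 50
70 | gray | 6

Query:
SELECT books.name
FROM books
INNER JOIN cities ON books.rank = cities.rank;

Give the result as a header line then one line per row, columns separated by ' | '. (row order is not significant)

After JOIN cities (2 rows):
books.rank | books.name | cities.rank | cities.kind | cities.amt
6 | hank | 6 | green | 50
6 | hank | 6 | gold | 6
After SELECT (2 rows):
books.name
hank
hank

== RESULT ==
books.name
hank
hank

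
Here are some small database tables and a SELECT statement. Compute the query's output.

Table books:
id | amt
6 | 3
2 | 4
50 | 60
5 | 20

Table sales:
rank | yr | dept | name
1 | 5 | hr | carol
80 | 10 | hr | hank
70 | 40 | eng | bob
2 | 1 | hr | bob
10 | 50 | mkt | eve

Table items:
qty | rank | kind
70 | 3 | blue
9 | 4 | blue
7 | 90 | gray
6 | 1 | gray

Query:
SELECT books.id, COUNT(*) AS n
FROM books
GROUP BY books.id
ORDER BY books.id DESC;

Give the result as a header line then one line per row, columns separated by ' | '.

== RESULT ==
books.id | n
50 | 1
6 | 1
5 | 1
2 | 1

Derivation:
After GROUP BY (4 rows):
books.id | n
6 | 1
2 | 1
50 | 1
5 | 1
After ORDER BY (4 rows):
books.id | n
50 | 1
6 | 1
5 | 1
2 | 1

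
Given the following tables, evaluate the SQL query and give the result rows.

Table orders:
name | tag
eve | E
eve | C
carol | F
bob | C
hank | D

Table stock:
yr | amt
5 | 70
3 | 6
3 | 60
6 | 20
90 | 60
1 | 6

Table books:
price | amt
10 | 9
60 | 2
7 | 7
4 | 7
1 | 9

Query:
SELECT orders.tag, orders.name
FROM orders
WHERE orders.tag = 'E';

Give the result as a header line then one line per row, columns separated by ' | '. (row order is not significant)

== RESULT ==
orders.tag | orders.name
E | eve

Derivation:
After WHERE (1 rows):
orders.name | orders.tag
eve | E
After SELECT (1 rows):
orders.tag | orders.name
E | eve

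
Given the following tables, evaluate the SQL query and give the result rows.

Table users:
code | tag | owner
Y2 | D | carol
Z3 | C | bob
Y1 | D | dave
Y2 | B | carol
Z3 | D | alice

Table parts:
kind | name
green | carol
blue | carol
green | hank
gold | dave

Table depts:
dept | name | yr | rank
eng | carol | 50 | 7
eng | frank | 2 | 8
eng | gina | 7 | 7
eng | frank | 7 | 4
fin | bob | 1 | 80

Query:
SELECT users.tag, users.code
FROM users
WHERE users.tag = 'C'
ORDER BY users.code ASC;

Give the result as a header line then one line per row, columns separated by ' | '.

== RESULT ==
users.tag | users.code
C | Z3

Derivation:
After WHERE (1 rows):
users.code | users.tag | users.owner
Z3 | C | bob
After SELECT (1 rows):
users.tag | users.code
C | Z3
After ORDER BY (1 rows):
users.tag | users.code
C | Z3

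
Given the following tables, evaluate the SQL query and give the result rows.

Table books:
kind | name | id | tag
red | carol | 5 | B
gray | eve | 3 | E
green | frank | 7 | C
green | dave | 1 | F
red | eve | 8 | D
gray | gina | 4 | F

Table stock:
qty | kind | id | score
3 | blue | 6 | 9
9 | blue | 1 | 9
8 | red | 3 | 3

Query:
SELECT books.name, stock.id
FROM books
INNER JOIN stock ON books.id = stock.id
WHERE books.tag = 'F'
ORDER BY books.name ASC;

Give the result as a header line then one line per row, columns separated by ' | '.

== RESULT ==
books.name | stock.id
dave | 1

Derivation:
After JOIN stock (2 rows):
books.kind | books.name | books.id | books.tag | stock.qty | stock.kind | stock.id | stock.score
gray | eve | 3 | E | 8 | red | 3 | 3
green | dave | 1 | F | 9 | blue | 1 | 9
After WHERE (1 rows):
books.kind | books.name | books.id | books.tag | stock.qty | stock.kind | stock.id | stock.score
green | dave | 1 | F | 9 | blue | 1 | 9
After SELECT (1 rows):
books.name | stock.id
dave | 1
After ORDER BY (1 rows):
books.name | stock.id
dave | 1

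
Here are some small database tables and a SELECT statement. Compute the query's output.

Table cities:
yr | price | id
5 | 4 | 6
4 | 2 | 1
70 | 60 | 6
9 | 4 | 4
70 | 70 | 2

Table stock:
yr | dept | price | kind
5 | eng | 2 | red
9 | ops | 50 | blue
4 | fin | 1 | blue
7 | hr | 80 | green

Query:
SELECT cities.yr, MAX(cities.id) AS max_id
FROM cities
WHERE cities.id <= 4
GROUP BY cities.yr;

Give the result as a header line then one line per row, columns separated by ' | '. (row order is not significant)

== RESULT ==
cities.yr | max_id
4 | 1
9 | 4
70 | 2

Derivation:
After WHERE (3 rows):
cities.yr | cities.price | cities.id
4 | 2 | 1
9 | 4 | 4
70 | 70 | 2
After GROUP BY (3 rows):
cities.yr | max_id
4 | 1
9 | 4
70 | 2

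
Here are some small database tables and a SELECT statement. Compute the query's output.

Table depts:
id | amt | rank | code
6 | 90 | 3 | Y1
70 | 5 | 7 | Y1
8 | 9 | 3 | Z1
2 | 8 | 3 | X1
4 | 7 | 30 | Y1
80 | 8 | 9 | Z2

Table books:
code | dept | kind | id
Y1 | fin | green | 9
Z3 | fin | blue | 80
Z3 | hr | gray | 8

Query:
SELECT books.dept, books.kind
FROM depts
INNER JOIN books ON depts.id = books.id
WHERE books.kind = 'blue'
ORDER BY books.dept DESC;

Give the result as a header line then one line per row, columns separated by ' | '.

After JOIN books (2 rows):
depts.id | depts.amt | depts.rank | depts.code | books.code | books.dept | books.kind | books.id
8 | 9 | 3 | Z1 | Z3 | hr | gray | 8
80 | 8 | 9 | Z2 | Z3 | fin | blue | 80
After WHERE (1 rows):
depts.id | depts.amt | depts.rank | depts.code | books.code | books.dept | books.kind | books.id
80 | 8 | 9 | Z2 | Z3 | fin | blue | 80
After SELECT (1 rows):
books.dept | books.kind
fin | blue
After ORDER BY (1 rows):
books.dept | books.kind
fin | blue

== RESULT ==
books.dept | books.kind
fin | blue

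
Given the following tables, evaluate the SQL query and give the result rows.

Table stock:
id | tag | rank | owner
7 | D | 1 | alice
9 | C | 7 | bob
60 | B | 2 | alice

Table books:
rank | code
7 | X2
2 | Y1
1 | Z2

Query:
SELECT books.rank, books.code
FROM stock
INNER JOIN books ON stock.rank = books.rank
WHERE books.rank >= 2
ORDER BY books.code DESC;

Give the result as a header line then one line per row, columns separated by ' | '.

== RESULT ==
books.rank | books.code
2 | Y1
7 | X2

Derivation:
After JOIN books (3 rows):
stock.id | stock.tag | stock.rank | stock.owner | books.rank | books.code
7 | D | 1 | alice | 1 | Z2
9 | C | 7 | bob | 7 | X2
60 | B | 2 | alice | 2 | Y1
After WHERE (2 rows):
stock.id | stock.tag | stock.rank | stock.owner | books.rank | books.code
9 | C | 7 | bob | 7 | X2
60 | B | 2 | alice | 2 | Y1
After SELECT (2 rows):
books.rank | books.code
7 | X2
2 | Y1
After ORDER BY (2 rows):
books.rank | books.code
2 | Y1
7 | X2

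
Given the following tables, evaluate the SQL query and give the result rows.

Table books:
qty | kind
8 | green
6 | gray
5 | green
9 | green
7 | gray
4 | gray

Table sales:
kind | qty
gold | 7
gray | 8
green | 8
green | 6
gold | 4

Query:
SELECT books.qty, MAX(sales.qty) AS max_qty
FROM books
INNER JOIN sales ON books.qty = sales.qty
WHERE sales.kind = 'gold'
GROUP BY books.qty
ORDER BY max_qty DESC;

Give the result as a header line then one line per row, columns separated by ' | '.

== RESULT ==
books.qty | max_qty
7 | 7
4 | 4

Derivation:
After JOIN sales (5 rows):
books.qty | books.kind | sales.kind | sales.qty
8 | green | gray | 8
8 | green | green | 8
6 | gray | green | 6
7 | gray | gold | 7
4 | gray | gold | 4
After WHERE (2 rows):
books.qty | books.kind | sales.kind | sales.qty
7 | gray | gold | 7
4 | gray | gold | 4
After GROUP BY (2 rows):
books.qty | max_qty
7 | 7
4 | 4
After ORDER BY (2 rows):
books.qty | max_qty
7 | 7
4 | 4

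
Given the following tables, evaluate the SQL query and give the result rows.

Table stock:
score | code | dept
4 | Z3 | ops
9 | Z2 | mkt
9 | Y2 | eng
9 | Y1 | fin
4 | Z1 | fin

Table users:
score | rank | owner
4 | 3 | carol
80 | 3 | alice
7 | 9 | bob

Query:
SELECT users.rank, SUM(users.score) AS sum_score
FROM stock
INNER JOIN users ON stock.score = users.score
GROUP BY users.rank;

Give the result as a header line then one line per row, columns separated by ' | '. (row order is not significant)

After JOIN users (2 rows):
stock.score | stock.code | stock.dept | users.score | users.rank | users.owner
4 | Z3 | ops | 4 | 3 | carol
4 | Z1 | fin | 4 | 3 | carol
After GROUP BY (1 rows):
users.rank | sum_score
3 | 8

== RESULT ==
users.rank | sum_score
3 | 8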